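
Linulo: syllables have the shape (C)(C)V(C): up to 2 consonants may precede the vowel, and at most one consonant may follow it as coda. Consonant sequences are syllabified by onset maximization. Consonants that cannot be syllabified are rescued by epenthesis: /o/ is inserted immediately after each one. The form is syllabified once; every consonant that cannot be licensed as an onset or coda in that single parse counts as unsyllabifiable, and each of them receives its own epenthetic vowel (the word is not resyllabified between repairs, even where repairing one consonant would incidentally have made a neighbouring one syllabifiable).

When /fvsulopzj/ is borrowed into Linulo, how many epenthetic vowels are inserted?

3

The unsyllabifiable consonants are /f/, /z/, /j/; each receives one epenthetic vowel.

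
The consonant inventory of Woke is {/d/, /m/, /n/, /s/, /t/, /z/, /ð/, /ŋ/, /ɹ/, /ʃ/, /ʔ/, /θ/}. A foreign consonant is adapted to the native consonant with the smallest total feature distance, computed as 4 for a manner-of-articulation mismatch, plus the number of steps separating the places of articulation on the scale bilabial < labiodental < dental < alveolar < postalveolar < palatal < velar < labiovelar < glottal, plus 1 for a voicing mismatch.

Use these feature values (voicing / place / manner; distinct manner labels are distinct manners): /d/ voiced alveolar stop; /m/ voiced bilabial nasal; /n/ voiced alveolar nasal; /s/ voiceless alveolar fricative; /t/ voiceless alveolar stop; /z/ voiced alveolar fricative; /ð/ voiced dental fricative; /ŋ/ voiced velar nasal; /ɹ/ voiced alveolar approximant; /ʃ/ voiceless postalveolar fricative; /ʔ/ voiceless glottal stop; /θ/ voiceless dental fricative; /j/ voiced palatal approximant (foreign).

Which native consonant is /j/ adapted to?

/ɹ/ is closest: same manner (approximant), place distance 2 (palatal→alveolar), same voicing; total 2. Next closest is /ŋ/ at distance 5.

ɹ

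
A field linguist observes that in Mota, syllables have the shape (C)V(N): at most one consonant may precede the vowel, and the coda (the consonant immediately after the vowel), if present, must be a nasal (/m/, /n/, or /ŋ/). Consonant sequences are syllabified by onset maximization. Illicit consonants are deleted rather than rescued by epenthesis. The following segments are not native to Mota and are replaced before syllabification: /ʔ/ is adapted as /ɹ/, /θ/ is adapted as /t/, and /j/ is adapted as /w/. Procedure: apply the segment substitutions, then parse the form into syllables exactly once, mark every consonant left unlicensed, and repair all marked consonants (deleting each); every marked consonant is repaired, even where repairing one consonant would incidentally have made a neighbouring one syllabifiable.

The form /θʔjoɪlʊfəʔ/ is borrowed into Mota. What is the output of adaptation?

Substitution: /θ/ → /t/, /ʔ/ → /ɹ/, /j/ → /w/, giving /tɹwoɪlʊfəɹ/.
Under (C)V(N), the unsyllabifiable consonants are /t/, /ɹ/, /ɹ/ (only a nasal (/m/, /n/, or /ŋ/) is licensed in coda position; onsets are limited to one consonant).
Deleting the stranded consonants removes /t/, /ɹ/, /ɹ/.

woɪlʊfə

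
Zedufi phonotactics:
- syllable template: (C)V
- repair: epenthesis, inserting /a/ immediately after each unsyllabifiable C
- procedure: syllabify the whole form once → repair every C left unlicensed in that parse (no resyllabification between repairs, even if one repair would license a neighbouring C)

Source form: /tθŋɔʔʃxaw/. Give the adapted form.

taθaŋɔʔaʃaxawa

The consonants /t/, /θ/, /ʔ/, /ʃ/, /w/ cannot be parsed into a legal (C)V syllable (no codas are permitted; onsets are limited to one consonant).
Epenthesis after each stranded consonant: /t/ → /ta/, /θ/ → /θa/, /ʔ/ → /ʔa/, /ʃ/ → /ʃa/, /w/ → /wa/.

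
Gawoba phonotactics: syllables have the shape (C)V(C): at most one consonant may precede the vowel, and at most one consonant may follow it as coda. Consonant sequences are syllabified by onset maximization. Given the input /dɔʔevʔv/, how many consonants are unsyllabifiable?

2

Syllabifying with onset maximization leaves /ʔ/, /v/ stranded (at most one coda consonant is licensed; onsets are limited to one consonant).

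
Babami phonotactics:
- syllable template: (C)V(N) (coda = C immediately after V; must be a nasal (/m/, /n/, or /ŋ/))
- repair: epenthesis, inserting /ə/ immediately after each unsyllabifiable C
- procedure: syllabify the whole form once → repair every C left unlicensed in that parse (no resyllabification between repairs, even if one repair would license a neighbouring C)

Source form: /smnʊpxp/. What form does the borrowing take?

səmənʊpəxəpə

The consonants /s/, /m/, /p/, /x/, /p/ cannot be parsed into a legal (C)V(N) syllable (only a nasal (/m/, /n/, or /ŋ/) is licensed in coda position; onsets are limited to one consonant).
Epenthesis after each stranded consonant: /s/ → /sə/, /m/ → /mə/, /p/ → /pə/, /x/ → /xə/, /p/ → /pə/.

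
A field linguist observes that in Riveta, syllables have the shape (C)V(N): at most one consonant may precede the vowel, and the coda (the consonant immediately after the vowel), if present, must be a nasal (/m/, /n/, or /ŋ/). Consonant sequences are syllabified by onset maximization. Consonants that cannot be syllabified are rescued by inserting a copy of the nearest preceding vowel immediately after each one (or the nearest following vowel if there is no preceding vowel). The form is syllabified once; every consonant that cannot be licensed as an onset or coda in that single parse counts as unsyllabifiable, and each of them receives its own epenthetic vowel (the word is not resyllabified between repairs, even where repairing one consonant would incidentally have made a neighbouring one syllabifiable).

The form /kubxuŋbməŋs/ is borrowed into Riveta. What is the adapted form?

kubuxuŋbuməŋsə

The consonants /b/, /b/, /s/ cannot be parsed into a legal (C)V(N) syllable (only a nasal (/m/, /n/, or /ŋ/) is licensed in coda position; onsets are limited to one consonant).
Epenthesis after each stranded consonant: /b/ → /bu/, /b/ → /bu/, /s/ → /sə/.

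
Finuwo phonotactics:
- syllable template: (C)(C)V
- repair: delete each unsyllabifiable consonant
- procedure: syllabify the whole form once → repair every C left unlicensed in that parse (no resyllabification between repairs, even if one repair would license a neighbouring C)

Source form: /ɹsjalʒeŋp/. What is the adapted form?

The consonants /ɹ/, /ŋ/, /p/ cannot be parsed into a legal (C)(C)V syllable (no codas are permitted; onsets may contain at most 2 consonants).
Each unlicensed consonant is deleted: /ɹ/, /ŋ/, /p/.

sjalʒe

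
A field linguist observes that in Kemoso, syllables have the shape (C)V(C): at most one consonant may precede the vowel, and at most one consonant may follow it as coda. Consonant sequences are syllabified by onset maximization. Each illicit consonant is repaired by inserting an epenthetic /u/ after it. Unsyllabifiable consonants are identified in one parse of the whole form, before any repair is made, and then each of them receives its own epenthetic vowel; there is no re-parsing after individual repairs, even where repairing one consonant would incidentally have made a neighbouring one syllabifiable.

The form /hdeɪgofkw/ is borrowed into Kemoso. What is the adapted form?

The consonants /h/, /k/, /w/ cannot be parsed into a legal (C)V(C) syllable (at most one coda consonant is licensed; onsets are limited to one consonant).
Each unlicensed consonant becomes the onset of a new syllable: /h/ → /hu/, /k/ → /ku/, /w/ → /wu/.

hudeɪgofkuwu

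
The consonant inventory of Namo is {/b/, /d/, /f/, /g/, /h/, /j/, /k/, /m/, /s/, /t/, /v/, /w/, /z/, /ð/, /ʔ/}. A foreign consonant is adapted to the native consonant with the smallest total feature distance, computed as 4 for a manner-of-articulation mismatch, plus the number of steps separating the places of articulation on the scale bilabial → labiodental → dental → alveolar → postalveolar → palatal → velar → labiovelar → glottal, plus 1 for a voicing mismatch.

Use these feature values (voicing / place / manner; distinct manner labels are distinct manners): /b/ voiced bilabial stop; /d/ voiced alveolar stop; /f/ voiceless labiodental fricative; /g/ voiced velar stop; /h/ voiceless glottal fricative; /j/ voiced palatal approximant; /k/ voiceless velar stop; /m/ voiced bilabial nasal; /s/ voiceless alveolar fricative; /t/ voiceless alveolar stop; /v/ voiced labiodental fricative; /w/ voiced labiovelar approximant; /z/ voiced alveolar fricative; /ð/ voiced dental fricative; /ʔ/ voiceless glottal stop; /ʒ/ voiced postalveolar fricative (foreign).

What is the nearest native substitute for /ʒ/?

z

/z/ is closest: same manner (fricative), place distance 1 (postalveolar→alveolar), same voicing; total 1. Next closest is /s/ at distance 2.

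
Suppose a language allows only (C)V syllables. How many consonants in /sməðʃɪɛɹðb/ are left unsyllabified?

5

Under (C)V, the unsyllabifiable consonants are /s/, /ð/, /ɹ/, /ð/, /b/ (no codas are permitted; onsets are limited to one consonant).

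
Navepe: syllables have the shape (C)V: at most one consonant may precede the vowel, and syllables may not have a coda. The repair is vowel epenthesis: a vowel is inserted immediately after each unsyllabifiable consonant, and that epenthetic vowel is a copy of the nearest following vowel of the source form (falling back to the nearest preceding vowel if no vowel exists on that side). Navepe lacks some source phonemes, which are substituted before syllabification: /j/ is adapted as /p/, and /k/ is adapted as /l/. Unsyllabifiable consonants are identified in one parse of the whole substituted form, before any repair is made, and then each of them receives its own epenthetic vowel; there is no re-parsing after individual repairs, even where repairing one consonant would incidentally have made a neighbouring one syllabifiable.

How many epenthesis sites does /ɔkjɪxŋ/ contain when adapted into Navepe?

After substitution the input is /ɔlpɪxŋ/.
The unsyllabifiable consonants are /l/, /x/, /ŋ/; each receives one epenthetic vowel.

3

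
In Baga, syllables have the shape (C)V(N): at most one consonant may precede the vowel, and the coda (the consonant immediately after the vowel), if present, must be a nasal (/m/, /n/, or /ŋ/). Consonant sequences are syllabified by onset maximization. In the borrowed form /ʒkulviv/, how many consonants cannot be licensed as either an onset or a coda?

3

The consonants /ʒ/, /l/, /v/ cannot be parsed into a legal (C)V(N) syllable (only a nasal (/m/, /n/, or /ŋ/) is licensed in coda position; onsets are limited to one consonant).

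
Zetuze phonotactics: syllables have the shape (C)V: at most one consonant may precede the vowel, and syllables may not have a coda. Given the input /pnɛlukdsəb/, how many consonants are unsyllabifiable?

Syllabifying with onset maximization leaves /p/, /k/, /d/, /b/ stranded (no codas are permitted; onsets are limited to one consonant).

4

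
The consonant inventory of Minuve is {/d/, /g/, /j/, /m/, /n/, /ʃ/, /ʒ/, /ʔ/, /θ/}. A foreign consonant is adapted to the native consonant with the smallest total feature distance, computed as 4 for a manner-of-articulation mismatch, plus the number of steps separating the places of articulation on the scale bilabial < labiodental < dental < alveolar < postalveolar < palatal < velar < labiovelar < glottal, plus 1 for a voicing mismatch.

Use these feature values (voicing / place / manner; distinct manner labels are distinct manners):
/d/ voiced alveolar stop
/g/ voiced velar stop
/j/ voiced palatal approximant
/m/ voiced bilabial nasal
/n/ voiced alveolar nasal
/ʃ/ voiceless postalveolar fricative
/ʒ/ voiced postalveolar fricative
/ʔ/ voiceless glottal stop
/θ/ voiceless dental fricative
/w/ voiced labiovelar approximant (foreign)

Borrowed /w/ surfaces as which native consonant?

j

/j/ is closest: same manner (approximant), place distance 2 (labiovelar→palatal), same voicing; total 2. Next closest is /g/ at distance 5.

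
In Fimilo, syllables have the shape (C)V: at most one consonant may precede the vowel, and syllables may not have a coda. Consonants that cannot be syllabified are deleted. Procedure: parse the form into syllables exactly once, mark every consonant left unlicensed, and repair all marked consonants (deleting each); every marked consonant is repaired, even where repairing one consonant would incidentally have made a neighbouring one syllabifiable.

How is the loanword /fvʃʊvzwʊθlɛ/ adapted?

ʃʊwʊlɛ

Under (C)V, the unsyllabifiable consonants are /f/, /v/, /v/, /z/, /θ/ (no codas are permitted; onsets are limited to one consonant).
Deletion applies to /f/, /v/, /v/, /z/, /θ/.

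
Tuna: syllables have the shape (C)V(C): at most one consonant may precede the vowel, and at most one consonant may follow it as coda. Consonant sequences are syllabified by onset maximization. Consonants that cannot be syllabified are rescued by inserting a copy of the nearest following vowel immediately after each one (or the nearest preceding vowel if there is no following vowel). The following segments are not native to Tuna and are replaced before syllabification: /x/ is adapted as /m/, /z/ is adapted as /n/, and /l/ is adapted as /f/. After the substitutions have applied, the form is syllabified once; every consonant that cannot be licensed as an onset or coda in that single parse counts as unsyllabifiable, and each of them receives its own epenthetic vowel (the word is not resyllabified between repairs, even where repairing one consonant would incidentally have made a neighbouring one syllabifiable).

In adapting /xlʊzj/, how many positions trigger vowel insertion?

After substitution the input is /mfʊnj/.
The unsyllabifiable consonants are /m/, /j/; each receives one epenthetic vowel.

2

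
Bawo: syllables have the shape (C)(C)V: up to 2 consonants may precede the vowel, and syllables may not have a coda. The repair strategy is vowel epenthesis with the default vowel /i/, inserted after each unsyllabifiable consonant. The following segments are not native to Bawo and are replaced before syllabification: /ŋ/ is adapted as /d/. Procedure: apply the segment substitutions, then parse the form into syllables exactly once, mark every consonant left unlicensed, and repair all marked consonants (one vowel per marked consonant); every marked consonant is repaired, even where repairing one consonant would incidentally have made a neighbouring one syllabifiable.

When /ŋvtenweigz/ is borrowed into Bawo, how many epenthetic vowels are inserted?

3

After substitution the input is /dvtenweigz/.
The unsyllabifiable consonants are /d/, /g/, /z/; each receives one epenthetic vowel.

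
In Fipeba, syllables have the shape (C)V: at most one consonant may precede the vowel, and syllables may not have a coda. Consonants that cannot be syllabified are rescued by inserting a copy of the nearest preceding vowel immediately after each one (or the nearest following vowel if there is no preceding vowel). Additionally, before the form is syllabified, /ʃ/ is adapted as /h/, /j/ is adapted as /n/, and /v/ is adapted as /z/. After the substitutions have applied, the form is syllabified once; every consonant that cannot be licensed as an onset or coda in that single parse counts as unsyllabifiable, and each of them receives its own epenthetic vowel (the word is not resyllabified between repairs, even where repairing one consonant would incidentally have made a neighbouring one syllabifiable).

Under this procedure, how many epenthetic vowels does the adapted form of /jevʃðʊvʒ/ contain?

After substitution the input is /nezhðʊzʒ/.
The unsyllabifiable consonants are /z/, /h/, /z/, /ʒ/; each receives one epenthetic vowel.

4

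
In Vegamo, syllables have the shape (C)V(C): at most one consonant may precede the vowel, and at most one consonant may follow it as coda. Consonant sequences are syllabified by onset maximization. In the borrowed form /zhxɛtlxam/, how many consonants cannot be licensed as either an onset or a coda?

The consonants /z/, /h/, /l/ cannot be parsed into a legal (C)V(C) syllable (at most one coda consonant is licensed; onsets are limited to one consonant).

3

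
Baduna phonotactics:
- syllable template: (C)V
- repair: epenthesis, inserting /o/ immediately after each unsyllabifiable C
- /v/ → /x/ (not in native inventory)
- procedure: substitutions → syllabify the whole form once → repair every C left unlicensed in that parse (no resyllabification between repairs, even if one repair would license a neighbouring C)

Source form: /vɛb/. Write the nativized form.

Substitution: /v/ → /x/, giving /xɛb/.
Syllabifying with onset maximization leaves /b/ stranded (no codas are permitted; onsets are limited to one consonant).
Inserting the epenthetic vowel yields /b/ → /bo/.

xɛbo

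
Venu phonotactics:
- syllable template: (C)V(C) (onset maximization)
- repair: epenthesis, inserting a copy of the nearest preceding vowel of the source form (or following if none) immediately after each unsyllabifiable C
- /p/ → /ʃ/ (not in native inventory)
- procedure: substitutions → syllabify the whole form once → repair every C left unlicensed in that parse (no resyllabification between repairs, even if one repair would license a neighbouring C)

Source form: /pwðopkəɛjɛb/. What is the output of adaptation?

Substitution: /p/ → /ʃ/, giving /ʃwðoʃkəɛjɛb/.
Under (C)V(C), the unsyllabifiable consonants are /ʃ/, /w/ (at most one coda consonant is licensed; onsets are limited to one consonant).
Inserting the epenthetic vowel yields /ʃ/ → /ʃo/, /w/ → /wo/.

ʃowoðoʃkəɛjɛb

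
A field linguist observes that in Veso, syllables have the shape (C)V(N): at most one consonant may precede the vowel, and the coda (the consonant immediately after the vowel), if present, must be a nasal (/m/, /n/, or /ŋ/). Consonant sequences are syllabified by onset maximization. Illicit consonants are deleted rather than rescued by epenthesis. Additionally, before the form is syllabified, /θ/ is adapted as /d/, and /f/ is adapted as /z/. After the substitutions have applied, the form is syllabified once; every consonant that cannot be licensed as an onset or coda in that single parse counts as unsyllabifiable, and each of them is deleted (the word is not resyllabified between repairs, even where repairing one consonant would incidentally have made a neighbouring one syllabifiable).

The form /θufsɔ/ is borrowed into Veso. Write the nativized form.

dusɔ

Substitution: /θ/ → /d/, /f/ → /z/, giving /duzsɔ/.
Syllabifying with onset maximization leaves /z/ stranded (only a nasal (/m/, /n/, or /ŋ/) is licensed in coda position; onsets are limited to one consonant).
Each unlicensed consonant is deleted: /z/.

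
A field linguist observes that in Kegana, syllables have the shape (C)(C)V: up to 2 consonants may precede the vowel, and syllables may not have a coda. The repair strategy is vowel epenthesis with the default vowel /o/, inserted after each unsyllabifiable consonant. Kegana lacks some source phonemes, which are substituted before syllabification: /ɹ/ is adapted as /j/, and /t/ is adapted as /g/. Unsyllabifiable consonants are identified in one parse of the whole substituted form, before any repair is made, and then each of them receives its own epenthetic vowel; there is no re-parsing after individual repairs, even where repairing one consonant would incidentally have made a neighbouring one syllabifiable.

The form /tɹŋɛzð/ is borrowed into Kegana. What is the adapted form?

gojŋɛzoðo

Substitution: /t/ → /g/, /ɹ/ → /j/, giving /gjŋɛzð/.
Syllabifying with onset maximization leaves /g/, /z/, /ð/ stranded (no codas are permitted; onsets may contain at most 2 consonants).
Epenthesis after each stranded consonant: /g/ → /go/, /z/ → /zo/, /ð/ → /ðo/.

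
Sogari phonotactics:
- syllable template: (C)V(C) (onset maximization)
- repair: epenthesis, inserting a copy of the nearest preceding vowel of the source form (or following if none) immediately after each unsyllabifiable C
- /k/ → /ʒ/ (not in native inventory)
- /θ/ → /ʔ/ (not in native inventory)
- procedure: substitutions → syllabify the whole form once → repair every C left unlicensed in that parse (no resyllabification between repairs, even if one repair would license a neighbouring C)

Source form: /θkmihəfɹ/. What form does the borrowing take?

Substitution: /θ/ → /ʔ/, /k/ → /ʒ/, giving /ʔʒmihəfɹ/.
The consonants /ʔ/, /ʒ/, /ɹ/ cannot be parsed into a legal (C)V(C) syllable (at most one coda consonant is licensed; onsets are limited to one consonant).
Each unlicensed consonant becomes the onset of a new syllable: /ʔ/ → /ʔi/, /ʒ/ → /ʒi/, /ɹ/ → /ɹə/.

ʔiʒimihəfɹə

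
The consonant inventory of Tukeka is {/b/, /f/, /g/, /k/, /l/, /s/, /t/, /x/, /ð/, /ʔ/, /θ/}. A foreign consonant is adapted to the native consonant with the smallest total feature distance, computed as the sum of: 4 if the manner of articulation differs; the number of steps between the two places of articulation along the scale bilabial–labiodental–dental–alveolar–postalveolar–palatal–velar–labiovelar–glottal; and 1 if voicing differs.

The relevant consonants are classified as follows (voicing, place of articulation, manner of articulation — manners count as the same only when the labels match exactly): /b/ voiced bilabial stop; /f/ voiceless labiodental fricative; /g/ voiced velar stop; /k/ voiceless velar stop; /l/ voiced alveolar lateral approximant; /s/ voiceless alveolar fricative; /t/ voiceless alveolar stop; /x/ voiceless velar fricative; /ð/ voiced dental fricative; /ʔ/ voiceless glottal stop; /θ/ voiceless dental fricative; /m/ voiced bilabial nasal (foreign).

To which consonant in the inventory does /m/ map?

/b/ is closest: manner differs (nasal→stop, +4), place distance 0 (bilabial→bilabial), same voicing; total 4. Next closest is /f/ at distance 6.

b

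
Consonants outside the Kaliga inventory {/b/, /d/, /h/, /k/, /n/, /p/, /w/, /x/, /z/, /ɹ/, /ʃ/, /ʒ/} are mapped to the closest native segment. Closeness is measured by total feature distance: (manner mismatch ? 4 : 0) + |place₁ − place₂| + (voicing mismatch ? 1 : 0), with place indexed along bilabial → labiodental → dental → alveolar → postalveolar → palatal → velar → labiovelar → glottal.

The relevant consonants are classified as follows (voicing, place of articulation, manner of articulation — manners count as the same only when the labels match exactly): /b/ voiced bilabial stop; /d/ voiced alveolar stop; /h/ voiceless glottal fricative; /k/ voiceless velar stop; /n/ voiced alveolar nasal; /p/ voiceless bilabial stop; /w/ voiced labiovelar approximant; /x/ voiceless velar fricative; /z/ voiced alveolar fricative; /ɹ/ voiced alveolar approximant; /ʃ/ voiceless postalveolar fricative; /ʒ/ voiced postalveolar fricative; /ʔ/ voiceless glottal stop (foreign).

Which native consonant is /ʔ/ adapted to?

/k/ is closest: same manner (stop), place distance 2 (glottal→velar), same voicing; total 2. Next closest is /h/ at distance 4.

k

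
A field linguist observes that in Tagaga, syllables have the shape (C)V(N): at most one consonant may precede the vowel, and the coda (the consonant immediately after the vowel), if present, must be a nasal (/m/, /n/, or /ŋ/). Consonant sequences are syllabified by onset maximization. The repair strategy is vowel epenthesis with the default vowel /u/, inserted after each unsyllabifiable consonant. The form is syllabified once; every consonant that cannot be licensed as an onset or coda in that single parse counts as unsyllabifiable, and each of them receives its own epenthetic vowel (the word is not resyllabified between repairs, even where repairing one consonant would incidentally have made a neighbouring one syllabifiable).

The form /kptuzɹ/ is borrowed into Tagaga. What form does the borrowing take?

kuputuzuɹu

Syllabifying with onset maximization leaves /k/, /p/, /z/, /ɹ/ stranded (only a nasal (/m/, /n/, or /ŋ/) is licensed in coda position; onsets are limited to one consonant).
Inserting the epenthetic vowel yields /k/ → /ku/, /p/ → /pu/, /z/ → /zu/, /ɹ/ → /ɹu/.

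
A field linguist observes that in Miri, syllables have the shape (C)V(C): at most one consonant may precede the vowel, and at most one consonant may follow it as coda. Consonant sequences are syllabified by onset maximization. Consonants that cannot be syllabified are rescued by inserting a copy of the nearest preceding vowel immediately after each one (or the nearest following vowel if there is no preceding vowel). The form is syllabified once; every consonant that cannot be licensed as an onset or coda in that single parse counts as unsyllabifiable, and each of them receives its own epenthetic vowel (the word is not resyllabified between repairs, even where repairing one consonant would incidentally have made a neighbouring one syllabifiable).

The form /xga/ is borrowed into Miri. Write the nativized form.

Syllabifying with onset maximization leaves /x/ stranded (at most one coda consonant is licensed; onsets are limited to one consonant).
Each unlicensed consonant becomes the onset of a new syllable: /x/ → /xa/.

xaga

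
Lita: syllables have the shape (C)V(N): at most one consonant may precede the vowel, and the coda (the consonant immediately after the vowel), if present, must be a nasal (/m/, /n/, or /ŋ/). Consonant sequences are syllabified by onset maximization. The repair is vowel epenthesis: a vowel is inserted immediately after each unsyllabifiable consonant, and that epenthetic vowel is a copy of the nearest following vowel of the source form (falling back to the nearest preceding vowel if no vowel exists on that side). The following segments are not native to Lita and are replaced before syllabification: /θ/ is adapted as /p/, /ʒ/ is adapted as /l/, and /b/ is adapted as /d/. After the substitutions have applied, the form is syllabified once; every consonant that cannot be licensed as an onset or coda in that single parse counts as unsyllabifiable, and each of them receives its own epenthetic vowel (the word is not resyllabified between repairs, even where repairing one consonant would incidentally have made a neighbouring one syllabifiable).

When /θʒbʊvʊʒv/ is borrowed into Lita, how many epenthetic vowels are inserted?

After substitution the input is /pldʊvʊlv/.
The unsyllabifiable consonants are /p/, /l/, /l/, /v/; each receives one epenthetic vowel.

4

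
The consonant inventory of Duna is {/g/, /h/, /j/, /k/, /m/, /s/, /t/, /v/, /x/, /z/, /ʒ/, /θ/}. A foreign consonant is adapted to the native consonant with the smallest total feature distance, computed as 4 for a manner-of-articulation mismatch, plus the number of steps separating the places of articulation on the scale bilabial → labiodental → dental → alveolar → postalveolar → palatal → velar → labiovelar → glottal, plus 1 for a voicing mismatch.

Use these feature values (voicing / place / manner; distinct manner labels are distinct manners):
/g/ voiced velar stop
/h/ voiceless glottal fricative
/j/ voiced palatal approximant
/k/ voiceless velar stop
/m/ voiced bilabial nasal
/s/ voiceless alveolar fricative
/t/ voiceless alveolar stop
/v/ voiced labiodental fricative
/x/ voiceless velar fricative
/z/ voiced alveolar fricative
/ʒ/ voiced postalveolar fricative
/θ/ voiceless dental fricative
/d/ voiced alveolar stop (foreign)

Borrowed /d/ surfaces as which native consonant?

t

/t/ is closest: same manner (stop), place distance 0 (alveolar→alveolar), voicing differs (+1); total 1. Next closest is /g/ at distance 3.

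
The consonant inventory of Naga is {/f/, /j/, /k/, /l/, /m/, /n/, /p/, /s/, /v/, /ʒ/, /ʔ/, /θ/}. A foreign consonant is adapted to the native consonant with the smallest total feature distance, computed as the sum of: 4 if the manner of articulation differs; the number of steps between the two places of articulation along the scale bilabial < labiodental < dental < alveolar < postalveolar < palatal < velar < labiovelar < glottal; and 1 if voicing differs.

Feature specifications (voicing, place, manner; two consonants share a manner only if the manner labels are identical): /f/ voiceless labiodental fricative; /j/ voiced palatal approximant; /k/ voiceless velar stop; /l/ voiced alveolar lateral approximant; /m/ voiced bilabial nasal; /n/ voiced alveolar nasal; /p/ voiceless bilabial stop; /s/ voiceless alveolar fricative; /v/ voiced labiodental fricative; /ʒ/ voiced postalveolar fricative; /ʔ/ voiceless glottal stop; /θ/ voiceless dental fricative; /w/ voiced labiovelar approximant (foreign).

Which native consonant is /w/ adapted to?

j

/j/ is closest: same manner (approximant), place distance 2 (labiovelar→palatal), same voicing; total 2. Next closest is /k/ at distance 6.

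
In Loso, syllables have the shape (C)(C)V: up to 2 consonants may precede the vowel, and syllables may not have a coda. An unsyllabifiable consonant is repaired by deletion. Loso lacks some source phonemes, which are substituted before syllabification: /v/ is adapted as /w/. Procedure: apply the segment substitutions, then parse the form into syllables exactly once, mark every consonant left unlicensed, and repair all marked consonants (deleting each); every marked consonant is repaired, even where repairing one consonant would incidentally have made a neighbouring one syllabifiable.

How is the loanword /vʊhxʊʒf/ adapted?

Substitution: /v/ → /w/, giving /wʊhxʊʒf/.
The consonants /ʒ/, /f/ cannot be parsed into a legal (C)(C)V syllable (no codas are permitted; onsets may contain at most 2 consonants).
Deletion applies to /ʒ/, /f/.

wʊhxʊ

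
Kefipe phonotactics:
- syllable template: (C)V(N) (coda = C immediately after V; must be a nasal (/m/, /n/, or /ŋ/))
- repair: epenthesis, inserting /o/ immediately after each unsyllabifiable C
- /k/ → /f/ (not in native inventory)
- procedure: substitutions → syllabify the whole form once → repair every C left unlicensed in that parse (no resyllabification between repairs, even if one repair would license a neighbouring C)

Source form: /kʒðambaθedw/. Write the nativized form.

Substitution: /k/ → /f/, giving /fʒðambaθedw/.
Syllabifying with onset maximization leaves /f/, /ʒ/, /d/, /w/ stranded (only a nasal (/m/, /n/, or /ŋ/) is licensed in coda position; onsets are limited to one consonant).
Each unlicensed consonant becomes the onset of a new syllable: /f/ → /fo/, /ʒ/ → /ʒo/, /d/ → /do/, /w/ → /wo/.

foʒoðambaθedowo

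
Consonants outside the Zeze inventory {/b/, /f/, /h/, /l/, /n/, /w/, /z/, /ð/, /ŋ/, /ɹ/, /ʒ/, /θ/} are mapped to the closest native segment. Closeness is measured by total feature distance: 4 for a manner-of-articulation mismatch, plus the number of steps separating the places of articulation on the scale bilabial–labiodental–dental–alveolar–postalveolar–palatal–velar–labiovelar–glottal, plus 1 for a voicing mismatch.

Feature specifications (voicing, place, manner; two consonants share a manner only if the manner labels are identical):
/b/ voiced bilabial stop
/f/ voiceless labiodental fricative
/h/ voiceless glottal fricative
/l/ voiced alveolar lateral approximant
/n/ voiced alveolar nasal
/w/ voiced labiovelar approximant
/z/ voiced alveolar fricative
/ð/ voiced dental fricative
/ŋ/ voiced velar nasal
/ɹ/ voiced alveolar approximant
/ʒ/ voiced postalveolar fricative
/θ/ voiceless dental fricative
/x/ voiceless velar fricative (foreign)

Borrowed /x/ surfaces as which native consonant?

/h/ is closest: same manner (fricative), place distance 2 (velar→glottal), same voicing; total 2. Next closest is /ʒ/ at distance 3.

h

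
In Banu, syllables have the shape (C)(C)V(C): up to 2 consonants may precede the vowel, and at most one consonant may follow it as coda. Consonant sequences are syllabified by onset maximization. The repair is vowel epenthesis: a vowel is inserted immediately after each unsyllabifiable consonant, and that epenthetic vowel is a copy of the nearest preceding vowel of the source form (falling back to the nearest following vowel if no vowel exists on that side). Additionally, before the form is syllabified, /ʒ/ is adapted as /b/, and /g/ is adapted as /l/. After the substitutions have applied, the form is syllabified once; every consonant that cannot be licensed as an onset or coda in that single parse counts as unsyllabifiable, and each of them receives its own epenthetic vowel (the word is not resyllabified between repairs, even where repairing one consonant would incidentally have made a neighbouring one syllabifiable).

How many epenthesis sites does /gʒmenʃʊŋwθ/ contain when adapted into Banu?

After substitution the input is /lbmenʃʊŋwθ/.
The unsyllabifiable consonants are /l/, /w/, /θ/; each receives one epenthetic vowel.

3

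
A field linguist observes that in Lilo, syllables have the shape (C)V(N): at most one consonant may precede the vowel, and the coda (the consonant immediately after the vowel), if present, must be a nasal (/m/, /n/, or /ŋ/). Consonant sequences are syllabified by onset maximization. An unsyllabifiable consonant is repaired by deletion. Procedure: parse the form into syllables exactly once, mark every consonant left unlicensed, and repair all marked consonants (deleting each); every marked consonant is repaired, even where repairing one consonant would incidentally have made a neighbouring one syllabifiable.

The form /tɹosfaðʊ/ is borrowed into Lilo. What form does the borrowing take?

Under (C)V(N), the unsyllabifiable consonants are /t/, /s/ (only a nasal (/m/, /n/, or /ŋ/) is licensed in coda position; onsets are limited to one consonant).
Each unlicensed consonant is deleted: /t/, /s/.

ɹofaðʊ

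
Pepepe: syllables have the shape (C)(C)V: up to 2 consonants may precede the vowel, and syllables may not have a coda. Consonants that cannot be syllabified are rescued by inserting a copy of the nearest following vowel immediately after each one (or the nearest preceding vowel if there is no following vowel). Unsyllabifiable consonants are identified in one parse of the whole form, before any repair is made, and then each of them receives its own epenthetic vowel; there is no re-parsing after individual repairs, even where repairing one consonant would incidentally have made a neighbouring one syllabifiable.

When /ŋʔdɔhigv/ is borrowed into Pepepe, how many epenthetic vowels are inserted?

The unsyllabifiable consonants are /ŋ/, /g/, /v/; each receives one epenthetic vowel.

3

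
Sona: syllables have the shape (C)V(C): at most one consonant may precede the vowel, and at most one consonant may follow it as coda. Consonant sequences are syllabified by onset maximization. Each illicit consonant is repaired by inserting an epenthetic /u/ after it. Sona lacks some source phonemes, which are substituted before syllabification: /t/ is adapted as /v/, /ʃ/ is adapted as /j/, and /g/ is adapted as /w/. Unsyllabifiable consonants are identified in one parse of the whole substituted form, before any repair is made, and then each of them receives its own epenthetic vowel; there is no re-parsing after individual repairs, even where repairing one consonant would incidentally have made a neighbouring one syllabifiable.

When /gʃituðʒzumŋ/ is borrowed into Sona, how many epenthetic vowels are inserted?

3

After substitution the input is /wjivuðʒzumŋ/.
The unsyllabifiable consonants are /w/, /ʒ/, /ŋ/; each receives one epenthetic vowel.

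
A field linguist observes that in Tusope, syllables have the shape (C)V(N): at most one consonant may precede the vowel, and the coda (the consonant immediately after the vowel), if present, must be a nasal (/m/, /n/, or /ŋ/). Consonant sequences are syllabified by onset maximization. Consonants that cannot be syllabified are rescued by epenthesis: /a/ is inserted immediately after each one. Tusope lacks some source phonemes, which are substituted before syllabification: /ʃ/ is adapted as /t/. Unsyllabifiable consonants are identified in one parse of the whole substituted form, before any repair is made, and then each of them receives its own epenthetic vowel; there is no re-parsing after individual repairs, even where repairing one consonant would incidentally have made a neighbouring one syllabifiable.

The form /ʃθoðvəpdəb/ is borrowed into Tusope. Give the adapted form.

taθoðavəpadəba

Substitution: /ʃ/ → /t/, giving /tθoðvəpdəb/.
Syllabifying with onset maximization leaves /t/, /ð/, /p/, /b/ stranded (only a nasal (/m/, /n/, or /ŋ/) is licensed in coda position; onsets are limited to one consonant).
Each unlicensed consonant becomes the onset of a new syllable: /t/ → /ta/, /ð/ → /ða/, /p/ → /pa/, /b/ → /ba/.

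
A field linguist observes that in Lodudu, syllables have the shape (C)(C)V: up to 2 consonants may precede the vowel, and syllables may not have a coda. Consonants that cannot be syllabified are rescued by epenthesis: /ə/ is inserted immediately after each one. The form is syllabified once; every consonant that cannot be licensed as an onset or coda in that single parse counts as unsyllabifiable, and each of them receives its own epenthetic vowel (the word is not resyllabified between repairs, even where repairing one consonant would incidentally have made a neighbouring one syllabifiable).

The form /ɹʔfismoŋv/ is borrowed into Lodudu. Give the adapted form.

Under (C)(C)V, the unsyllabifiable consonants are /ɹ/, /ŋ/, /v/ (no codas are permitted; onsets may contain at most 2 consonants).
Each unlicensed consonant becomes the onset of a new syllable: /ɹ/ → /ɹə/, /ŋ/ → /ŋə/, /v/ → /və/.

ɹəʔfismoŋəvə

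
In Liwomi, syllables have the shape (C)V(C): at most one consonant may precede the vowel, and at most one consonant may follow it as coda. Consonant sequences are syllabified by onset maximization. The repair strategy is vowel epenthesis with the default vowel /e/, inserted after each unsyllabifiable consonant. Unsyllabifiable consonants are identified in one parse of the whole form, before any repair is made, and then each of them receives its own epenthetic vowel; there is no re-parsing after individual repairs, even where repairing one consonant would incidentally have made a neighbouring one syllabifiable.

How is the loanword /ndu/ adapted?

The consonants /n/ cannot be parsed into a legal (C)V(C) syllable (at most one coda consonant is licensed; onsets are limited to one consonant).
Inserting the epenthetic vowel yields /n/ → /ne/.

nedu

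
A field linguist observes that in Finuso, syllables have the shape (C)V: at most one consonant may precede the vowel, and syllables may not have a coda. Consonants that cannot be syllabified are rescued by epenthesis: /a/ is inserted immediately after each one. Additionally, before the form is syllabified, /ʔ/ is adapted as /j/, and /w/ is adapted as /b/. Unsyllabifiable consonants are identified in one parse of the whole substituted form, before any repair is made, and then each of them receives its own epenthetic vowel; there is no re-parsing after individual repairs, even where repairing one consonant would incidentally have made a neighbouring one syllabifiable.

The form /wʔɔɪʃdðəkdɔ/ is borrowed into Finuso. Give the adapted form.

bajɔɪʃadaðəkadɔ

Substitution: /w/ → /b/, /ʔ/ → /j/, giving /bjɔɪʃdðəkdɔ/.
Syllabifying with onset maximization leaves /b/, /ʃ/, /d/, /k/ stranded (no codas are permitted; onsets are limited to one consonant).
Epenthesis after each stranded consonant: /b/ → /ba/, /ʃ/ → /ʃa/, /d/ → /da/, /k/ → /ka/.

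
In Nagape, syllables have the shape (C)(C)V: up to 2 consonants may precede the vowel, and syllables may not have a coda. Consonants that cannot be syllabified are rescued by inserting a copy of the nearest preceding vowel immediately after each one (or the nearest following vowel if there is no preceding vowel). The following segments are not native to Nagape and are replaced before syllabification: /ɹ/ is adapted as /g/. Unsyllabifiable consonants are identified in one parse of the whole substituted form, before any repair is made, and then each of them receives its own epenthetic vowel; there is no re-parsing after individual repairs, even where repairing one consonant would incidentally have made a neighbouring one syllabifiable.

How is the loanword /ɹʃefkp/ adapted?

gʃefekepe

Substitution: /ɹ/ → /g/, giving /gʃefkp/.
The consonants /f/, /k/, /p/ cannot be parsed into a legal (C)(C)V syllable (no codas are permitted; onsets may contain at most 2 consonants).
Epenthesis after each stranded consonant: /f/ → /fe/, /k/ → /ke/, /p/ → /pe/.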